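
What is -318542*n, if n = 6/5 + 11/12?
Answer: -20227417/30 ≈ -6.7425e+5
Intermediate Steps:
n = 127/60 (n = 6*(1/5) + 11*(1/12) = 6/5 + 11/12 = 127/60 ≈ 2.1167)
-318542*n = -318542*127/60 = -20227417/30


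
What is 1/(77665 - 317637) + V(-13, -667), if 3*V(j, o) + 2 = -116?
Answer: -28316699/719916 ≈ -39.333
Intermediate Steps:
V(j, o) = -118/3 (V(j, o) = -⅔ + (⅓)*(-116) = -⅔ - 116/3 = -118/3)
1/(77665 - 317637) + V(-13, -667) = 1/(77665 - 317637) - 118/3 = 1/(-239972) - 118/3 = -1/239972 - 118/3 = -28316699/719916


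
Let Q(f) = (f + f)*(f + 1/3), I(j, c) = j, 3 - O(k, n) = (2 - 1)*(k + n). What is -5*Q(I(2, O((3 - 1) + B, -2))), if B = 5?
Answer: -140/3 ≈ -46.667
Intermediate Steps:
O(k, n) = 3 - k - n (O(k, n) = 3 - (2 - 1)*(k + n) = 3 - (k + n) = 3 + (-k - n) = 3 - k - n)
Q(f) = 2*f*(1/3 + f) (Q(f) = (2*f)*(f + 1/3) = (2*f)*(1/3 + f) = 2*f*(1/3 + f))
-5*Q(I(2, O((3 - 1) + B, -2))) = -10*2*(1 + 3*2)/3 = -10*2*(1 + 6)/3 = -10*2*7/3 = -5*28/3 = -140/3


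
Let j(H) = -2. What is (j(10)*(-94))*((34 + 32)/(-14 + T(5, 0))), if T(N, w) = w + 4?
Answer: -6204/5 ≈ -1240.8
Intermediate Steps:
T(N, w) = 4 + w
(j(10)*(-94))*((34 + 32)/(-14 + T(5, 0))) = (-2*(-94))*((34 + 32)/(-14 + (4 + 0))) = 188*(66/(-14 + 4)) = 188*(66/(-10)) = 188*(66*(-⅒)) = 188*(-33/5) = -6204/5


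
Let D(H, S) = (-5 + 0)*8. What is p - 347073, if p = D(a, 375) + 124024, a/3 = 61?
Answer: -223089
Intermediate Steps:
a = 183 (a = 3*61 = 183)
D(H, S) = -40 (D(H, S) = -5*8 = -40)
p = 123984 (p = -40 + 124024 = 123984)
p - 347073 = 123984 - 347073 = -223089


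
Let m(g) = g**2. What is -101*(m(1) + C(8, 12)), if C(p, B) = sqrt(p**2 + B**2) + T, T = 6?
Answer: -707 - 404*sqrt(13) ≈ -2163.6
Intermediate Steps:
C(p, B) = 6 + sqrt(B**2 + p**2) (C(p, B) = sqrt(p**2 + B**2) + 6 = sqrt(B**2 + p**2) + 6 = 6 + sqrt(B**2 + p**2))
-101*(m(1) + C(8, 12)) = -101*(1**2 + (6 + sqrt(12**2 + 8**2))) = -101*(1 + (6 + sqrt(144 + 64))) = -101*(1 + (6 + sqrt(208))) = -101*(1 + (6 + 4*sqrt(13))) = -101*(7 + 4*sqrt(13)) = -707 - 404*sqrt(13)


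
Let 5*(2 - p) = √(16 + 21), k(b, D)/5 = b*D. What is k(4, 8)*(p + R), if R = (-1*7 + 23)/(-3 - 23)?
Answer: 2880/13 - 32*√37 ≈ 26.890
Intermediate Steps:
k(b, D) = 5*D*b (k(b, D) = 5*(b*D) = 5*(D*b) = 5*D*b)
p = 2 - √37/5 (p = 2 - √(16 + 21)/5 = 2 - √37/5 ≈ 0.78345)
R = -8/13 (R = (-7 + 23)/(-26) = 16*(-1/26) = -8/13 ≈ -0.61539)
k(4, 8)*(p + R) = (5*8*4)*((2 - √37/5) - 8/13) = 160*(18/13 - √37/5) = 2880/13 - 32*√37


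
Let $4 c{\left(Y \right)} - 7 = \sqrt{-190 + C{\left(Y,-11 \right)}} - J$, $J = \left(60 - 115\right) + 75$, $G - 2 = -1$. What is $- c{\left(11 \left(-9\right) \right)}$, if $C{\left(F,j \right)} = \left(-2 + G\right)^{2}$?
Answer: $\frac{13}{4} - \frac{3 i \sqrt{21}}{4} \approx 3.25 - 3.4369 i$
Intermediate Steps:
$G = 1$ ($G = 2 - 1 = 1$)
$C{\left(F,j \right)} = 1$ ($C{\left(F,j \right)} = \left(-2 + 1\right)^{2} = \left(-1\right)^{2} = 1$)
$J = 20$ ($J = -55 + 75 = 20$)
$c{\left(Y \right)} = - \frac{13}{4} + \frac{3 i \sqrt{21}}{4}$ ($c{\left(Y \right)} = \frac{7}{4} + \frac{\sqrt{-190 + 1} - 20}{4} = \frac{7}{4} + \frac{\sqrt{-189} - 20}{4} = \frac{7}{4} + \frac{3 i \sqrt{21} - 20}{4} = \frac{7}{4} + \frac{-20 + 3 i \sqrt{21}}{4} = \frac{7}{4} - \left(5 - \frac{3 i \sqrt{21}}{4}\right) = - \frac{13}{4} + \frac{3 i \sqrt{21}}{4}$)
$- c{\left(11 \left(-9\right) \right)} = - (- \frac{13}{4} + \frac{3 i \sqrt{21}}{4}) = \frac{13}{4} - \frac{3 i \sqrt{21}}{4}$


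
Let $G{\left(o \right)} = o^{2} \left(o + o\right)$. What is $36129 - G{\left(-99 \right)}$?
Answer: $1976727$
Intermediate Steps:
$G{\left(o \right)} = 2 o^{3}$ ($G{\left(o \right)} = o^{2} \cdot 2 o = 2 o^{3}$)
$36129 - G{\left(-99 \right)} = 36129 - 2 \left(-99\right)^{3} = 36129 - 2 \left(-970299\right) = 36129 - -1940598 = 36129 + 1940598 = 1976727$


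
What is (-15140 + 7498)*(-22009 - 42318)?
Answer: 491586934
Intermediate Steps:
(-15140 + 7498)*(-22009 - 42318) = -7642*(-64327) = 491586934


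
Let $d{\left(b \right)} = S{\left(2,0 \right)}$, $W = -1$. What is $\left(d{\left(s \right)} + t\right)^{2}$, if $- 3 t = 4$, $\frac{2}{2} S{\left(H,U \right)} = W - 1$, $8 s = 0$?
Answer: $\frac{100}{9} \approx 11.111$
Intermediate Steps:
$s = 0$ ($s = \frac{1}{8} \cdot 0 = 0$)
$S{\left(H,U \right)} = -2$ ($S{\left(H,U \right)} = -1 - 1 = -2$)
$t = - \frac{4}{3}$ ($t = \left(- \frac{1}{3}\right) 4 = - \frac{4}{3} \approx -1.3333$)
$d{\left(b \right)} = -2$
$\left(d{\left(s \right)} + t\right)^{2} = \left(-2 - \frac{4}{3}\right)^{2} = \left(- \frac{10}{3}\right)^{2} = \frac{100}{9}$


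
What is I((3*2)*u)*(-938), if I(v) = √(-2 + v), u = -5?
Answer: -3752*I*√2 ≈ -5306.1*I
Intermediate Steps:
I((3*2)*u)*(-938) = √(-2 + (3*2)*(-5))*(-938) = √(-2 + 6*(-5))*(-938) = √(-2 - 30)*(-938) = √(-32)*(-938) = (4*I*√2)*(-938) = -3752*I*√2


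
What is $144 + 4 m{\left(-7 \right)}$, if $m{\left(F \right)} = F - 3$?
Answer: $104$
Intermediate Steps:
$m{\left(F \right)} = -3 + F$
$144 + 4 m{\left(-7 \right)} = 144 + 4 \left(-3 - 7\right) = 144 + 4 \left(-10\right) = 144 - 40 = 104$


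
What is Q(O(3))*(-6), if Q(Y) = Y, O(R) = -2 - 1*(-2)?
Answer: 0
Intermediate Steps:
O(R) = 0 (O(R) = -2 + 2 = 0)
Q(O(3))*(-6) = 0*(-6) = 0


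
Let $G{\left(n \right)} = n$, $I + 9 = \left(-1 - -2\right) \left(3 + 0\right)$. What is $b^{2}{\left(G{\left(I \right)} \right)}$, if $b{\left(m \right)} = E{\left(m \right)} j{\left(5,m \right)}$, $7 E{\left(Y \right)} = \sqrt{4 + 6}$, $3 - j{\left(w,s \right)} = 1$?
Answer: $\frac{40}{49} \approx 0.81633$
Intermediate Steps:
$j{\left(w,s \right)} = 2$ ($j{\left(w,s \right)} = 3 - 1 = 2$)
$E{\left(Y \right)} = \frac{\sqrt{10}}{7}$ ($E{\left(Y \right)} = \frac{\sqrt{4 + 6}}{7} = \frac{\sqrt{10}}{7}$)
$I = -6$ ($I = -9 + \left(-1 - -2\right) \left(3 + 0\right) = -9 + \left(-1 + 2\right) 3 = -9 + 1 \cdot 3 = -9 + 3 = -6$)
$b{\left(m \right)} = \frac{2 \sqrt{10}}{7}$ ($b{\left(m \right)} = \frac{\sqrt{10}}{7} \cdot 2 = \frac{2 \sqrt{10}}{7}$)
$b^{2}{\left(G{\left(I \right)} \right)} = \left(\frac{2 \sqrt{10}}{7}\right)^{2} = \frac{40}{49}$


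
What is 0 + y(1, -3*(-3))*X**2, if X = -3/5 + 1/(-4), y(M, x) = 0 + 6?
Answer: 867/200 ≈ 4.3350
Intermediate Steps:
y(M, x) = 6
X = -17/20 (X = -3*1/5 + 1*(-1/4) = -3/5 - 1/4 = -17/20 ≈ -0.85000)
0 + y(1, -3*(-3))*X**2 = 0 + 6*(-17/20)**2 = 0 + 6*(289/400) = 0 + 867/200 = 867/200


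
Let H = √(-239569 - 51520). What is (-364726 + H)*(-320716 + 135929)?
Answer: 67396623362 - 184787*I*√291089 ≈ 6.7397e+10 - 9.9698e+7*I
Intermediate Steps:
H = I*√291089 (H = √(-291089) = I*√291089 ≈ 539.53*I)
(-364726 + H)*(-320716 + 135929) = (-364726 + I*√291089)*(-320716 + 135929) = (-364726 + I*√291089)*(-184787) = 67396623362 - 184787*I*√291089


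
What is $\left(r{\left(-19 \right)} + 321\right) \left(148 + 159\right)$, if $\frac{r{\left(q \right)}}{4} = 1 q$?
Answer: $75215$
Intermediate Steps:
$r{\left(q \right)} = 4 q$ ($r{\left(q \right)} = 4 \cdot 1 q = 4 q$)
$\left(r{\left(-19 \right)} + 321\right) \left(148 + 159\right) = \left(4 \left(-19\right) + 321\right) \left(148 + 159\right) = \left(-76 + 321\right) 307 = 245 \cdot 307 = 75215$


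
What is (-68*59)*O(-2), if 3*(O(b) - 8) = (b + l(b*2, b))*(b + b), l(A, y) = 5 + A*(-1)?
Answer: 16048/3 ≈ 5349.3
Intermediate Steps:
l(A, y) = 5 - A
O(b) = 8 + 2*b*(5 - b)/3 (O(b) = 8 + ((b + (5 - b*2))*(b + b))/3 = 8 + ((b + (5 - 2*b))*(2*b))/3 = 8 + ((5 - b)*(2*b))/3 = 8 + (2*b*(5 - b))/3 = 8 + 2*b*(5 - b)/3)
(-68*59)*O(-2) = (-68*59)*(8 - ⅔*(-2)² + (10/3)*(-2)) = -4012*(8 - ⅔*4 - 20/3) = -4012*(8 - 8/3 - 20/3) = -4012*(-4/3) = 16048/3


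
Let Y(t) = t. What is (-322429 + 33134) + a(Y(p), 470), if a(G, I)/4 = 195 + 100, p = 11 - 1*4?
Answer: -288115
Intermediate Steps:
p = 7 (p = 11 - 4 = 7)
a(G, I) = 1180 (a(G, I) = 4*(195 + 100) = 4*295 = 1180)
(-322429 + 33134) + a(Y(p), 470) = (-322429 + 33134) + 1180 = -289295 + 1180 = -288115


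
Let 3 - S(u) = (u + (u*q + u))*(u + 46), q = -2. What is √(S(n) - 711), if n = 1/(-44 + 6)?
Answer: 2*I*√177 ≈ 26.608*I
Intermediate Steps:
n = -1/38 (n = 1/(-38) = -1/38 ≈ -0.026316)
S(u) = 3 (S(u) = 3 - (u + (u*(-2) + u))*(u + 46) = 3 - (u + (-2*u + u))*(46 + u) = 3 - (u - u)*(46 + u) = 3 - 0*(46 + u) = 3 - 1*0 = 3 + 0 = 3)
√(S(n) - 711) = √(3 - 711) = √(-708) = 2*I*√177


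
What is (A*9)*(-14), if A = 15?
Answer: -1890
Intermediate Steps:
(A*9)*(-14) = (15*9)*(-14) = 135*(-14) = -1890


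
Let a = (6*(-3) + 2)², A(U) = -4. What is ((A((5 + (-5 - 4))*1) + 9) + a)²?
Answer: 68121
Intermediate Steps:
a = 256 (a = (-18 + 2)² = (-16)² = 256)
((A((5 + (-5 - 4))*1) + 9) + a)² = ((-4 + 9) + 256)² = (5 + 256)² = 261² = 68121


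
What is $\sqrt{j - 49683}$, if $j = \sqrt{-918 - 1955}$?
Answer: $\sqrt{-49683 + 13 i \sqrt{17}} \approx 0.12 + 222.9 i$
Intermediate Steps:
$j = 13 i \sqrt{17}$ ($j = \sqrt{-2873} = 13 i \sqrt{17} \approx 53.6 i$)
$\sqrt{j - 49683} = \sqrt{13 i \sqrt{17} - 49683} = \sqrt{-49683 + 13 i \sqrt{17}}$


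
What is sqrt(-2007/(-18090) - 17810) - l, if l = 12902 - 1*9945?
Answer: -2957 + I*sqrt(71953732770)/2010 ≈ -2957.0 + 133.45*I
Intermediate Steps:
l = 2957 (l = 12902 - 9945 = 2957)
sqrt(-2007/(-18090) - 17810) - l = sqrt(-2007/(-18090) - 17810) - 1*2957 = sqrt(-2007*(-1/18090) - 17810) - 2957 = sqrt(223/2010 - 17810) - 2957 = sqrt(-35797877/2010) - 2957 = I*sqrt(71953732770)/2010 - 2957 = -2957 + I*sqrt(71953732770)/2010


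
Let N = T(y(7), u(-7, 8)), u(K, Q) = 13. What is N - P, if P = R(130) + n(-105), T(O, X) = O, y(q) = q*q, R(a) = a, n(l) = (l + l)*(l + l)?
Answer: -44181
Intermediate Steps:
n(l) = 4*l² (n(l) = (2*l)*(2*l) = 4*l²)
y(q) = q²
P = 44230 (P = 130 + 4*(-105)² = 130 + 4*11025 = 130 + 44100 = 44230)
N = 49 (N = 7² = 49)
N - P = 49 - 1*44230 = 49 - 44230 = -44181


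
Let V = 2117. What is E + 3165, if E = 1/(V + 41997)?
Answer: 139620811/44114 ≈ 3165.0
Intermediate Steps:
E = 1/44114 (E = 1/(2117 + 41997) = 1/44114 ≈ 2.2669e-5)
E + 3165 = 1/44114 + 3165 = 139620811/44114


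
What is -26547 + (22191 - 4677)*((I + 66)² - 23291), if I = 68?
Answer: -93463737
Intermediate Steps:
-26547 + (22191 - 4677)*((I + 66)² - 23291) = -26547 + (22191 - 4677)*((68 + 66)² - 23291) = -26547 + 17514*(134² - 23291) = -26547 + 17514*(17956 - 23291) = -26547 + 17514*(-5335) = -26547 - 93437190 = -93463737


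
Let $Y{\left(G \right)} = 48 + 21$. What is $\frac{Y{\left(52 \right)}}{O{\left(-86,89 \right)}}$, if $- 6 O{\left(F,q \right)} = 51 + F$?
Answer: $\frac{414}{35} \approx 11.829$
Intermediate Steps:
$Y{\left(G \right)} = 69$
$O{\left(F,q \right)} = - \frac{17}{2} - \frac{F}{6}$ ($O{\left(F,q \right)} = - \frac{51 + F}{6} = - \frac{17}{2} - \frac{F}{6}$)
$\frac{Y{\left(52 \right)}}{O{\left(-86,89 \right)}} = \frac{69}{- \frac{17}{2} - - \frac{43}{3}} = \frac{69}{- \frac{17}{2} + \frac{43}{3}} = \frac{69}{\frac{35}{6}} = 69 \cdot \frac{6}{35} = \frac{414}{35}$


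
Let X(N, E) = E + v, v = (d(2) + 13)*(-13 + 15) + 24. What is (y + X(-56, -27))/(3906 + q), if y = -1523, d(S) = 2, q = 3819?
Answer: -1496/7725 ≈ -0.19366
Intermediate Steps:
v = 54 (v = (2 + 13)*(-13 + 15) + 24 = 15*2 + 24 = 30 + 24 = 54)
X(N, E) = 54 + E (X(N, E) = E + 54 = 54 + E)
(y + X(-56, -27))/(3906 + q) = (-1523 + (54 - 27))/(3906 + 3819) = (-1523 + 27)/7725 = -1496*1/7725 = -1496/7725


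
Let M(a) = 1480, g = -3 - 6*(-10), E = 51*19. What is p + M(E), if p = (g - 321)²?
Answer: 71176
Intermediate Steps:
E = 969
g = 57 (g = -3 + 60 = 57)
p = 69696 (p = (57 - 321)² = (-264)² = 69696)
p + M(E) = 69696 + 1480 = 71176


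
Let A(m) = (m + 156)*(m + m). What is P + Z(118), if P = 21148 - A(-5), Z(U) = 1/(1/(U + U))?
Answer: 22894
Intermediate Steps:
Z(U) = 2*U (Z(U) = 1/(1/(2*U)) = 2*U)
A(m) = 2*m*(156 + m) (A(m) = (156 + m)*(2*m) = 2*m*(156 + m))
P = 22658 (P = 21148 - 2*(-5)*(156 - 5) = 21148 - 2*(-5)*151 = 21148 - 1*(-1510) = 21148 + 1510 = 22658)
P + Z(118) = 22658 + 2*118 = 22658 + 236 = 22894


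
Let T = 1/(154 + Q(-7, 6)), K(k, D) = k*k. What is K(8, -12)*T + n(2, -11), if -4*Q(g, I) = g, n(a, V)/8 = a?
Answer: 10224/623 ≈ 16.411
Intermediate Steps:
n(a, V) = 8*a
Q(g, I) = -g/4
K(k, D) = k**2
T = 4/623 (T = 1/(154 - 1/4*(-7)) = 1/(154 + 7/4) = 1/(623/4) = 4/623 ≈ 0.0064205)
K(8, -12)*T + n(2, -11) = 8**2*(4/623) + 8*2 = 64*(4/623) + 16 = 256/623 + 16 = 10224/623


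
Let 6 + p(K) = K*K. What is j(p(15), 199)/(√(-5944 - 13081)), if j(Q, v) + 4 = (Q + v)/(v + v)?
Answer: 587*I*√761/757195 ≈ 0.021386*I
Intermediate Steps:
p(K) = -6 + K² (p(K) = -6 + K*K = -6 + K²)
j(Q, v) = -4 + (Q + v)/(2*v) (j(Q, v) = -4 + (Q + v)/(v + v) = -4 + (Q + v)/((2*v)) = -4 + (Q + v)*(1/(2*v)) = -4 + (Q + v)/(2*v))
j(p(15), 199)/(√(-5944 - 13081)) = ((½)*((-6 + 15²) - 7*199)/199)/(√(-5944 - 13081)) = ((½)*(1/199)*((-6 + 225) - 1393))/(√(-19025)) = ((½)*(1/199)*(219 - 1393))/((5*I*√761)) = ((½)*(1/199)*(-1174))*(-I*√761/3805) = -(-587)*I*√761/757195 = 587*I*√761/757195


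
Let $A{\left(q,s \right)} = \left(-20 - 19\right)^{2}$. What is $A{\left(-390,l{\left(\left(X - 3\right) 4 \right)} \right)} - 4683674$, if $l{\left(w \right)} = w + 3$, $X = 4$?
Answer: $-4682153$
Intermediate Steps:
$l{\left(w \right)} = 3 + w$
$A{\left(q,s \right)} = 1521$ ($A{\left(q,s \right)} = \left(-39\right)^{2} = 1521$)
$A{\left(-390,l{\left(\left(X - 3\right) 4 \right)} \right)} - 4683674 = 1521 - 4683674 = -4682153$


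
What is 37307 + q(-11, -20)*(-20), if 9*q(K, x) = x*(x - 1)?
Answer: 109121/3 ≈ 36374.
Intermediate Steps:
q(K, x) = x*(-1 + x)/9 (q(K, x) = (x*(x - 1))/9 = (x*(-1 + x))/9 = x*(-1 + x)/9)
37307 + q(-11, -20)*(-20) = 37307 + ((⅑)*(-20)*(-1 - 20))*(-20) = 37307 + ((⅑)*(-20)*(-21))*(-20) = 37307 + (140/3)*(-20) = 37307 - 2800/3 = 109121/3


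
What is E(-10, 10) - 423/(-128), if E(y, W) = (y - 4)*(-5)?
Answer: 9383/128 ≈ 73.305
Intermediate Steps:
E(y, W) = 20 - 5*y (E(y, W) = (-4 + y)*(-5) = 20 - 5*y)
E(-10, 10) - 423/(-128) = (20 - 5*(-10)) - 423/(-128) = (20 + 50) - 423*(-1/128) = 70 + 423/128 = 9383/128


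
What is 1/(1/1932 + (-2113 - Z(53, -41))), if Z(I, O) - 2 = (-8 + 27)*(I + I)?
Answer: -1932/7977227 ≈ -0.00024219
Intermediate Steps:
Z(I, O) = 2 + 38*I (Z(I, O) = 2 + (-8 + 27)*(I + I) = 2 + 19*(2*I) = 2 + 38*I)
1/(1/1932 + (-2113 - Z(53, -41))) = 1/(1/1932 + (-2113 - (2 + 38*53))) = 1/(1/1932 + (-2113 - (2 + 2014))) = 1/(1/1932 + (-2113 - 1*2016)) = 1/(1/1932 + (-2113 - 2016)) = 1/(1/1932 - 4129) = 1/(-7977227/1932) = -1932/7977227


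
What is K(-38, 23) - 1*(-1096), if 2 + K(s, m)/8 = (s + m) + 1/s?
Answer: 18236/19 ≈ 959.79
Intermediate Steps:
K(s, m) = -16 + 8*m + 8*s + 8/s (K(s, m) = -16 + 8*((s + m) + 1/s) = -16 + 8*((m + s) + 1/s) = -16 + 8*(m + s + 1/s) = -16 + (8*m + 8*s + 8/s) = -16 + 8*m + 8*s + 8/s)
K(-38, 23) - 1*(-1096) = 8*(1 - 38*(-2 + 23 - 38))/(-38) - 1*(-1096) = 8*(-1/38)*(1 - 38*(-17)) + 1096 = 8*(-1/38)*(1 + 646) + 1096 = 8*(-1/38)*647 + 1096 = -2588/19 + 1096 = 18236/19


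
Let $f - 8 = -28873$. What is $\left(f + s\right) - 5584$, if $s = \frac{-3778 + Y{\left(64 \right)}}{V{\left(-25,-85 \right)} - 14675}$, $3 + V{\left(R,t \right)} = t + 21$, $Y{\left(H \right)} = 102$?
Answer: $- \frac{253921741}{7371} \approx -34449.0$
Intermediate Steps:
$f = -28865$ ($f = 8 - 28873 = -28865$)
$V{\left(R,t \right)} = 18 + t$ ($V{\left(R,t \right)} = -3 + \left(t + 21\right) = -3 + \left(21 + t\right) = 18 + t$)
$s = \frac{1838}{7371}$ ($s = \frac{-3778 + 102}{\left(18 - 85\right) - 14675} = - \frac{3676}{-67 - 14675} = - \frac{3676}{-14742} = \left(-3676\right) \left(- \frac{1}{14742}\right) = \frac{1838}{7371} \approx 0.24936$)
$\left(f + s\right) - 5584 = \left(-28865 + \frac{1838}{7371}\right) - 5584 = - \frac{212762077}{7371} - 5584 = - \frac{253921741}{7371}$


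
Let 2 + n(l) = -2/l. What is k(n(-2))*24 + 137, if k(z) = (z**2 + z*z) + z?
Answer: 161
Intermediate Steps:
n(l) = -2 - 2/l
k(z) = z + 2*z**2 (k(z) = (z**2 + z**2) + z = 2*z**2 + z = z + 2*z**2)
k(n(-2))*24 + 137 = ((-2 - 2/(-2))*(1 + 2*(-2 - 2/(-2))))*24 + 137 = ((-2 - 2*(-1/2))*(1 + 2*(-2 - 2*(-1/2))))*24 + 137 = ((-2 + 1)*(1 + 2*(-2 + 1)))*24 + 137 = -(1 + 2*(-1))*24 + 137 = -(1 - 2)*24 + 137 = -1*(-1)*24 + 137 = 1*24 + 137 = 24 + 137 = 161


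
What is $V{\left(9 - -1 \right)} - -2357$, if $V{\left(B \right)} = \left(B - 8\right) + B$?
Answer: $2369$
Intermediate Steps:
$V{\left(B \right)} = -8 + 2 B$ ($V{\left(B \right)} = \left(-8 + B\right) + B = -8 + 2 B$)
$V{\left(9 - -1 \right)} - -2357 = \left(-8 + 2 \left(9 - -1\right)\right) - -2357 = \left(-8 + 2 \left(9 + 1\right)\right) + 2357 = \left(-8 + 2 \cdot 10\right) + 2357 = \left(-8 + 20\right) + 2357 = 12 + 2357 = 2369$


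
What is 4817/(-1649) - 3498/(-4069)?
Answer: -13832171/6709781 ≈ -2.0615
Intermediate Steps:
4817/(-1649) - 3498/(-4069) = 4817*(-1/1649) - 3498*(-1/4069) = -4817/1649 + 3498/4069 = -13832171/6709781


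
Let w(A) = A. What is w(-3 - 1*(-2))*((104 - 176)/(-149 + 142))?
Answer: -72/7 ≈ -10.286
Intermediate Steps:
w(-3 - 1*(-2))*((104 - 176)/(-149 + 142)) = (-3 - 1*(-2))*((104 - 176)/(-149 + 142)) = (-3 + 2)*(-72/(-7)) = -(-72)*(-1)/7 = -1*72/7 = -72/7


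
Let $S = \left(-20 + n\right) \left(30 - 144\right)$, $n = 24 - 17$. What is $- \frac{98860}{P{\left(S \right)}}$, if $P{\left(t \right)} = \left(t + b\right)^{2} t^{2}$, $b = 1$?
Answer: $- \frac{24715}{1207587803409} \approx -2.0466 \cdot 10^{-8}$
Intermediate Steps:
$n = 7$ ($n = 24 - 17 = 7$)
$S = 1482$ ($S = \left(-20 + 7\right) \left(30 - 144\right) = \left(-13\right) \left(-114\right) = 1482$)
$P{\left(t \right)} = t^{2} \left(1 + t\right)^{2}$ ($P{\left(t \right)} = \left(t + 1\right)^{2} t^{2} = \left(1 + t\right)^{2} t^{2} = t^{2} \left(1 + t\right)^{2}$)
$- \frac{98860}{P{\left(S \right)}} = - \frac{98860}{1482^{2} \left(1 + 1482\right)^{2}} = - \frac{98860}{2196324 \cdot 1483^{2}} = - \frac{98860}{2196324 \cdot 2199289} = - \frac{98860}{4830351213636} = \left(-98860\right) \frac{1}{4830351213636} = - \frac{24715}{1207587803409}$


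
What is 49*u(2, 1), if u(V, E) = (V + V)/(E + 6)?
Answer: 28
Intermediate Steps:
u(V, E) = 2*V/(6 + E) (u(V, E) = (2*V)/(6 + E) = 2*V/(6 + E))
49*u(2, 1) = 49*(2*2/(6 + 1)) = 49*(2*2/7) = 49*(2*2*(⅐)) = 49*(4/7) = 28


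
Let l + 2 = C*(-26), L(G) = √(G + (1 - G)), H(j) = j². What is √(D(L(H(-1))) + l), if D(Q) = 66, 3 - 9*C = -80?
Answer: I*√1582/3 ≈ 13.258*I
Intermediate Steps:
C = 83/9 (C = ⅓ - ⅑*(-80) = ⅓ + 80/9 = 83/9 ≈ 9.2222)
L(G) = 1 (L(G) = √1 = 1)
l = -2176/9 (l = -2 + (83/9)*(-26) = -2 - 2158/9 = -2176/9 ≈ -241.78)
√(D(L(H(-1))) + l) = √(66 - 2176/9) = √(-1582/9) = I*√1582/3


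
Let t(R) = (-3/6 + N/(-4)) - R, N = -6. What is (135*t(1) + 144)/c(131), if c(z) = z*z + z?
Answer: 12/1441 ≈ 0.0083275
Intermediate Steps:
c(z) = z + z² (c(z) = z² + z = z + z²)
t(R) = 1 - R (t(R) = (-3/6 - 6/(-4)) - R = (-3*⅙ - 6*(-¼)) - R = (-½ + 3/2) - R = 1 - R)
(135*t(1) + 144)/c(131) = (135*(1 - 1*1) + 144)/((131*(1 + 131))) = (135*(1 - 1) + 144)/((131*132)) = (135*0 + 144)/17292 = (0 + 144)*(1/17292) = 144*(1/17292) = 12/1441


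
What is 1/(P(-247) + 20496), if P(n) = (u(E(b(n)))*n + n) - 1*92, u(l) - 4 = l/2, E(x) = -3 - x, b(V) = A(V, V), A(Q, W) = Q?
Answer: -1/10965 ≈ -9.1199e-5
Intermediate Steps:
b(V) = V
u(l) = 4 + l/2
P(n) = -92 + n + n*(5/2 - n/2) (P(n) = ((4 + (-3 - n)/2)*n + n) - 1*92 = ((4 + (-3/2 - n/2))*n + n) - 92 = ((5/2 - n/2)*n + n) - 92 = (n*(5/2 - n/2) + n) - 92 = (n + n*(5/2 - n/2)) - 92 = -92 + n + n*(5/2 - n/2))
1/(P(-247) + 20496) = 1/((-92 - ½*(-247)² + (7/2)*(-247)) + 20496) = 1/((-92 - ½*61009 - 1729/2) + 20496) = 1/((-92 - 61009/2 - 1729/2) + 20496) = 1/(-31461 + 20496) = 1/(-10965) = -1/10965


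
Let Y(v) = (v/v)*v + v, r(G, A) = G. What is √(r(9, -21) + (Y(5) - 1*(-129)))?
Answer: 2*√37 ≈ 12.166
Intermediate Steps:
Y(v) = 2*v (Y(v) = 1*v + v = v + v = 2*v)
√(r(9, -21) + (Y(5) - 1*(-129))) = √(9 + (2*5 - 1*(-129))) = √(9 + (10 + 129)) = √(9 + 139) = √148 = 2*√37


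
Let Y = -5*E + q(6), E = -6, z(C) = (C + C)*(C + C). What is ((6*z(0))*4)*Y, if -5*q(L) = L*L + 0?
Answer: 0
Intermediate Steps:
q(L) = -L**2/5 (q(L) = -(L*L + 0)/5 = -(L**2 + 0)/5 = -L**2/5)
z(C) = 4*C**2 (z(C) = (2*C)*(2*C) = 4*C**2)
Y = 114/5 (Y = -5*(-6) - 1/5*6**2 = 30 - 1/5*36 = 30 - 36/5 = 114/5 ≈ 22.800)
((6*z(0))*4)*Y = ((6*(4*0**2))*4)*(114/5) = ((6*(4*0))*4)*(114/5) = ((6*0)*4)*(114/5) = (0*4)*(114/5) = 0*(114/5) = 0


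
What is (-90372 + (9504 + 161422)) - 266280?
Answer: -185726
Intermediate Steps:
(-90372 + (9504 + 161422)) - 266280 = (-90372 + 170926) - 266280 = 80554 - 266280 = -185726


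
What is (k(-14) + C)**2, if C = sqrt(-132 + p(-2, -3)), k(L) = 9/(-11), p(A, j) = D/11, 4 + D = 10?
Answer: (9 - I*sqrt(15906))**2/121 ≈ -130.79 - 18.762*I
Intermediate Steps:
D = 6 (D = -4 + 10 = 6)
p(A, j) = 6/11
k(L) = -9/11 (k(L) = 9*(-1/11) = -9/11)
C = I*sqrt(15906)/11 (C = sqrt(-132 + 6/11) = sqrt(-1446/11) = I*sqrt(15906)/11 ≈ 11.465*I)
(k(-14) + C)**2 = (-9/11 + I*sqrt(15906)/11)**2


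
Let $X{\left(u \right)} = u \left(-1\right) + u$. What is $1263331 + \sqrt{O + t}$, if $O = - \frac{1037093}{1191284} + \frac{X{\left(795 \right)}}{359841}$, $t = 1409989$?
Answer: $1263331 + \frac{9 \sqrt{6175911498763603}}{595642} \approx 1.2645 \cdot 10^{6}$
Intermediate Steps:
$X{\left(u \right)} = 0$ ($X{\left(u \right)} = - u + u = 0$)
$O = - \frac{1037093}{1191284}$ ($O = - \frac{1037093}{1191284} + \frac{0}{359841} = \left(-1037093\right) \frac{1}{1191284} + 0 \cdot \frac{1}{359841} = - \frac{1037093}{1191284} + 0 = - \frac{1037093}{1191284} \approx -0.87057$)
$1263331 + \sqrt{O + t} = 1263331 + \sqrt{- \frac{1037093}{1191284} + 1409989} = 1263331 + \sqrt{\frac{1679696298783}{1191284}} = 1263331 + \frac{9 \sqrt{6175911498763603}}{595642}$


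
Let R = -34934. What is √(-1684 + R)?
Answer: I*√36618 ≈ 191.36*I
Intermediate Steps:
√(-1684 + R) = √(-1684 - 34934) = √(-36618) = I*√36618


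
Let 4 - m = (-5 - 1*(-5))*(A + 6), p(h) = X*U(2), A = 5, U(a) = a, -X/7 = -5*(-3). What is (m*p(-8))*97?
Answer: -81480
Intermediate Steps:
X = -105 (X = -(-35)*(-3) = -7*15 = -105)
p(h) = -210 (p(h) = -105*2 = -210)
m = 4 (m = 4 - (-5 - 1*(-5))*(5 + 6) = 4 - (-5 + 5)*11 = 4 - 0*11 = 4 - 1*0 = 4 + 0 = 4)
(m*p(-8))*97 = (4*(-210))*97 = -840*97 = -81480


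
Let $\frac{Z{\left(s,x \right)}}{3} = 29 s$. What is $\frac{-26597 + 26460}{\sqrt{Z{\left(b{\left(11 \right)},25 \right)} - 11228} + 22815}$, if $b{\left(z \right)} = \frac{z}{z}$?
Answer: $- \frac{240435}{40041182} + \frac{137 i \sqrt{11141}}{520535366} \approx -0.0060047 + 2.778 \cdot 10^{-5} i$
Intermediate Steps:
$b{\left(z \right)} = 1$
$Z{\left(s,x \right)} = 87 s$ ($Z{\left(s,x \right)} = 3 \cdot 29 s = 87 s$)
$\frac{-26597 + 26460}{\sqrt{Z{\left(b{\left(11 \right)},25 \right)} - 11228} + 22815} = \frac{-26597 + 26460}{\sqrt{87 \cdot 1 - 11228} + 22815} = - \frac{137}{\sqrt{87 - 11228} + 22815} = - \frac{137}{\sqrt{-11141} + 22815} = - \frac{137}{i \sqrt{11141} + 22815} = - \frac{137}{22815 + i \sqrt{11141}}$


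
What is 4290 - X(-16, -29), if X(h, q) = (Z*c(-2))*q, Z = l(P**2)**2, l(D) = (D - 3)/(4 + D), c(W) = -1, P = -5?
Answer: 123926/29 ≈ 4273.3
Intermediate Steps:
l(D) = (-3 + D)/(4 + D)
Z = 484/841 (Z = ((-3 + (-5)**2)/(4 + (-5)**2))**2 = ((-3 + 25)/(4 + 25))**2 = (22/29)**2 = 484/841 ≈ 0.57551)
X(h, q) = -484*q/841 (X(h, q) = ((484/841)*(-1))*q = -484*q/841)
4290 - X(-16, -29) = 4290 - (-484)*(-29)/841 = 4290 - 1*484/29 = 4290 - 484/29 = 123926/29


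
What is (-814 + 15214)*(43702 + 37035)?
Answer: 1162612800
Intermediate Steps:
(-814 + 15214)*(43702 + 37035) = 14400*80737 = 1162612800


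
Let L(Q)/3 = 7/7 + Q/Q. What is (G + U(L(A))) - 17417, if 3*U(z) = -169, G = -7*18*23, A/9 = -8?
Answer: -61114/3 ≈ -20371.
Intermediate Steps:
A = -72 (A = 9*(-8) = -72)
G = -2898 (G = -126*23 = -2898)
L(Q) = 6 (L(Q) = 3*(7/7 + Q/Q) = 3*(7*(1/7) + 1) = 3*(1 + 1) = 3*2 = 6)
U(z) = -169/3 (U(z) = (1/3)*(-169) = -169/3)
(G + U(L(A))) - 17417 = (-2898 - 169/3) - 17417 = -8863/3 - 17417 = -61114/3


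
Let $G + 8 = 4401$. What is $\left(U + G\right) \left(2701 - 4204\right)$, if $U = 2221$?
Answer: $-9940842$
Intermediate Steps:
$G = 4393$ ($G = -8 + 4401 = 4393$)
$\left(U + G\right) \left(2701 - 4204\right) = \left(2221 + 4393\right) \left(2701 - 4204\right) = 6614 \left(-1503\right) = -9940842$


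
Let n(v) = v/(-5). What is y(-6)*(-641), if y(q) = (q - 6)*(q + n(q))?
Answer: -184608/5 ≈ -36922.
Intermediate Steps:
n(v) = -v/5 (n(v) = v*(-⅕) = -v/5)
y(q) = 4*q*(-6 + q)/5 (y(q) = (q - 6)*(q - q/5) = (-6 + q)*(4*q/5) = 4*q*(-6 + q)/5)
y(-6)*(-641) = ((⅘)*(-6)*(-6 - 6))*(-641) = ((⅘)*(-6)*(-12))*(-641) = (288/5)*(-641) = -184608/5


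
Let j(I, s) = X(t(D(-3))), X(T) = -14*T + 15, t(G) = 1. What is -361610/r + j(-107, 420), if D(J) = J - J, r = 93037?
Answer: -268573/93037 ≈ -2.8867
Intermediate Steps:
D(J) = 0
X(T) = 15 - 14*T
j(I, s) = 1 (j(I, s) = 15 - 14*1 = 15 - 14 = 1)
-361610/r + j(-107, 420) = -361610/93037 + 1 = -268573/93037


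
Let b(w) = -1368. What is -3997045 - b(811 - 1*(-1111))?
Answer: -3995677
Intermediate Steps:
-3997045 - b(811 - 1*(-1111)) = -3997045 - 1*(-1368) = -3997045 + 1368 = -3995677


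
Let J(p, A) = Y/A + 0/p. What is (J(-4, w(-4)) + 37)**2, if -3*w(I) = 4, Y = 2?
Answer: 5041/4 ≈ 1260.3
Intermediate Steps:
w(I) = -4/3 (w(I) = -1/3*4 = -4/3)
J(p, A) = 2/A (J(p, A) = 2/A + 0/p = 2/A + 0 = 2/A)
(J(-4, w(-4)) + 37)**2 = (2/(-4/3) + 37)**2 = (2*(-3/4) + 37)**2 = (-3/2 + 37)**2 = (71/2)**2 = 5041/4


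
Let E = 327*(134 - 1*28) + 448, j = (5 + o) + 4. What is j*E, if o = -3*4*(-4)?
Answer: 2001270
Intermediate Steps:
o = 48 (o = -12*(-4) = 48)
j = 57 (j = (5 + 48) + 4 = 53 + 4 = 57)
E = 35110 (E = 327*(134 - 28) + 448 = 327*106 + 448 = 34662 + 448 = 35110)
j*E = 57*35110 = 2001270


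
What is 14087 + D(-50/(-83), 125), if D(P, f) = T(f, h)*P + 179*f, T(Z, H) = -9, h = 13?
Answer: 3025896/83 ≈ 36457.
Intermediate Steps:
D(P, f) = -9*P + 179*f
14087 + D(-50/(-83), 125) = 14087 + (-(-450)/(-83) + 179*125) = 14087 + (-(-450)*(-1)/83 + 22375) = 14087 + (-9*50/83 + 22375) = 14087 + (-450/83 + 22375) = 14087 + 1856675/83 = 3025896/83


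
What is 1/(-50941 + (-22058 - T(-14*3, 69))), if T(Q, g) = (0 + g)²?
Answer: -1/77760 ≈ -1.2860e-5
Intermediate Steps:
T(Q, g) = g²
1/(-50941 + (-22058 - T(-14*3, 69))) = 1/(-50941 + (-22058 - 1*69²)) = 1/(-50941 + (-22058 - 1*4761)) = 1/(-50941 + (-22058 - 4761)) = 1/(-50941 - 26819) = 1/(-77760) = -1/77760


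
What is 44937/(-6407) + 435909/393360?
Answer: -33296531/5638160 ≈ -5.9056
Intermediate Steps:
44937/(-6407) + 435909/393360 = 44937*(-1/6407) + 435909*(1/393360) = -44937/6407 + 145303/131120 = -33296531/5638160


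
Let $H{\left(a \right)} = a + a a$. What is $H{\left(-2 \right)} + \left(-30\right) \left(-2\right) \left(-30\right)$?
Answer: $-1798$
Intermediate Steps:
$H{\left(a \right)} = a + a^{2}$
$H{\left(-2 \right)} + \left(-30\right) \left(-2\right) \left(-30\right) = - 2 \left(1 - 2\right) + \left(-30\right) \left(-2\right) \left(-30\right) = \left(-2\right) \left(-1\right) + 60 \left(-30\right) = 2 - 1800 = -1798$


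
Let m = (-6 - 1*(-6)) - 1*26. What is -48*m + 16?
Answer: 1264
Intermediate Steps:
m = -26 (m = (-6 + 6) - 26 = 0 - 26 = -26)
-48*m + 16 = -48*(-26) + 16 = 1248 + 16 = 1264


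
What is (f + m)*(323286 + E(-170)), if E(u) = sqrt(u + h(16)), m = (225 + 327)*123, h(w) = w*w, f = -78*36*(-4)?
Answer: 25580974608 + 79128*sqrt(86) ≈ 2.5582e+10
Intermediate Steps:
f = 11232 (f = -2808*(-4) = 11232)
h(w) = w**2
m = 67896 (m = 552*123 = 67896)
E(u) = sqrt(256 + u) (E(u) = sqrt(u + 16**2) = sqrt(u + 256) = sqrt(256 + u))
(f + m)*(323286 + E(-170)) = (11232 + 67896)*(323286 + sqrt(256 - 170)) = 79128*(323286 + sqrt(86)) = 25580974608 + 79128*sqrt(86)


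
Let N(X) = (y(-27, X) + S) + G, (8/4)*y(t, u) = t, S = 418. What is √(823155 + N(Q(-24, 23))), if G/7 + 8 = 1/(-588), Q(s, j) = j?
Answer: √1452660153/42 ≈ 907.47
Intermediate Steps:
y(t, u) = t/2
G = -4705/84 (G = -56 + 7/(-588) = -56 + 7*(-1/588) = -56 - 1/84 = -4705/84 ≈ -56.012)
N(X) = 29273/84 (N(X) = ((½)*(-27) + 418) - 4705/84 = (-27/2 + 418) - 4705/84 = 809/2 - 4705/84 = 29273/84)
√(823155 + N(Q(-24, 23))) = √(823155 + 29273/84) = √(69174293/84) = √1452660153/42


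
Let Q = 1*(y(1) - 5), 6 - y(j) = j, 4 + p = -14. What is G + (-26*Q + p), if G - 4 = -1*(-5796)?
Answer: 5782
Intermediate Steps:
p = -18 (p = -4 - 14 = -18)
y(j) = 6 - j
Q = 0 (Q = 1*((6 - 1*1) - 5) = 1*((6 - 1) - 5) = 1*(5 - 5) = 1*0 = 0)
G = 5800 (G = 4 - 1*(-5796) = 4 + 5796 = 5800)
G + (-26*Q + p) = 5800 + (-26*0 - 18) = 5800 + (0 - 18) = 5800 - 18 = 5782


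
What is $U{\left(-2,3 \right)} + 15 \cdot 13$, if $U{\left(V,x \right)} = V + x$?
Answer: $196$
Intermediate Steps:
$U{\left(-2,3 \right)} + 15 \cdot 13 = \left(-2 + 3\right) + 15 \cdot 13 = 1 + 195 = 196$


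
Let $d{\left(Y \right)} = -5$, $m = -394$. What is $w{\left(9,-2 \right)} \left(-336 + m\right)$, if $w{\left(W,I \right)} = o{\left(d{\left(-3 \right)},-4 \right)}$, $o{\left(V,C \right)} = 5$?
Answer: $-3650$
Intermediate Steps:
$w{\left(W,I \right)} = 5$
$w{\left(9,-2 \right)} \left(-336 + m\right) = 5 \left(-336 - 394\right) = 5 \left(-730\right) = -3650$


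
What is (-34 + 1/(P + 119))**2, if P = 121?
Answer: 66569281/57600 ≈ 1155.7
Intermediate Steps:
(-34 + 1/(P + 119))**2 = (-34 + 1/(121 + 119))**2 = (-34 + 1/240)**2 = (-8159/240)**2 = 66569281/57600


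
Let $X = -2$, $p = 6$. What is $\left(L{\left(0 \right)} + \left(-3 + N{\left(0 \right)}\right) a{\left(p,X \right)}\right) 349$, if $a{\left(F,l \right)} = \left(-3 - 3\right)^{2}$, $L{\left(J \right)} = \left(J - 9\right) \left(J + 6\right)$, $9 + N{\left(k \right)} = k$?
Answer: $-169614$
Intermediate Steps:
$N{\left(k \right)} = -9 + k$
$L{\left(J \right)} = \left(-9 + J\right) \left(6 + J\right)$
$a{\left(F,l \right)} = 36$ ($a{\left(F,l \right)} = \left(-6\right)^{2} = 36$)
$\left(L{\left(0 \right)} + \left(-3 + N{\left(0 \right)}\right) a{\left(p,X \right)}\right) 349 = \left(\left(-54 + 0^{2} - 0\right) + \left(-3 + \left(-9 + 0\right)\right) 36\right) 349 = \left(\left(-54 + 0 + 0\right) + \left(-3 - 9\right) 36\right) 349 = \left(-54 - 432\right) 349 = \left(-486\right) 349 = -169614$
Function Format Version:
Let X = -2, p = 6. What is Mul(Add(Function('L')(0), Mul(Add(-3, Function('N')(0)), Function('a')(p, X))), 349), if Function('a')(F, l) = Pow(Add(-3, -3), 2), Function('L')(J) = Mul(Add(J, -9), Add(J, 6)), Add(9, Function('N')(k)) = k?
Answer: -169614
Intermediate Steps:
Function('N')(k) = Add(-9, k)
Function('L')(J) = Mul(Add(-9, J), Add(6, J))
Function('a')(F, l) = 36 (Function('a')(F, l) = Pow(-6, 2) = 36)
Mul(Add(Function('L')(0), Mul(Add(-3, Function('N')(0)), Function('a')(p, X))), 349) = Mul(Add(Add(-54, Pow(0, 2), Mul(-3, 0)), Mul(Add(-3, Add(-9, 0)), 36)), 349) = Mul(Add(Add(-54, 0, 0), Mul(Add(-3, -9), 36)), 349) = Mul(Add(-54, Mul(-12, 36)), 349) = Mul(Add(-54, -432), 349) = Mul(-486, 349) = -169614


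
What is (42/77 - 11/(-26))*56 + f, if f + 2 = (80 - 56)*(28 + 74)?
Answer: 357534/143 ≈ 2500.2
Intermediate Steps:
f = 2446 (f = -2 + (80 - 56)*(28 + 74) = -2 + 24*102 = -2 + 2448 = 2446)
(42/77 - 11/(-26))*56 + f = (42/77 - 11/(-26))*56 + 2446 = (42*(1/77) - 11*(-1/26))*56 + 2446 = (6/11 + 11/26)*56 + 2446 = (277/286)*56 + 2446 = 7756/143 + 2446 = 357534/143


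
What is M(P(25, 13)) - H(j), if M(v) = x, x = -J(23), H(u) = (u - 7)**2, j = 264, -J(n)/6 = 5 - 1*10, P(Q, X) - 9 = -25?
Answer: -66079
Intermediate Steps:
P(Q, X) = -16 (P(Q, X) = 9 - 25 = -16)
J(n) = 30 (J(n) = -6*(5 - 1*10) = -6*(5 - 10) = -6*(-5) = 30)
H(u) = (-7 + u)**2
x = -30 (x = -1*30 = -30)
M(v) = -30
M(P(25, 13)) - H(j) = -30 - (-7 + 264)**2 = -30 - 1*257**2 = -30 - 1*66049 = -30 - 66049 = -66079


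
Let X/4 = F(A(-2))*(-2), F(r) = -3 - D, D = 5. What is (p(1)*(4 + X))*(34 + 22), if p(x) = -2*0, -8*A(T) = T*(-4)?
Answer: 0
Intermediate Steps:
A(T) = T/2 (A(T) = -T*(-4)/8 = -(-1)*T/2 = T/2)
F(r) = -8 (F(r) = -3 - 1*5 = -3 - 5 = -8)
p(x) = 0
X = 64 (X = 4*(-8*(-2)) = 4*16 = 64)
(p(1)*(4 + X))*(34 + 22) = (0*(4 + 64))*(34 + 22) = (0*68)*56 = 0*56 = 0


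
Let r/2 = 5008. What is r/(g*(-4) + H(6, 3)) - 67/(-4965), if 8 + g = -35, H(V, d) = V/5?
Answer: 124352611/2149845 ≈ 57.843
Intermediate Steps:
r = 10016 (r = 2*5008 = 10016)
H(V, d) = V/5 (H(V, d) = V*(⅕) = V/5)
g = -43 (g = -8 - 35 = -43)
r/(g*(-4) + H(6, 3)) - 67/(-4965) = 10016/(-43*(-4) + (⅕)*6) - 67/(-4965) = 10016/(172 + 6/5) - 67*(-1/4965) = 10016/(866/5) + 67/4965 = 10016*(5/866) + 67/4965 = 25040/433 + 67/4965 = 124352611/2149845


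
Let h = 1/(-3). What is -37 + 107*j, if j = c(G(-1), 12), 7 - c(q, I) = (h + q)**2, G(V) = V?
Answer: 4696/9 ≈ 521.78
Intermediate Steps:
h = -1/3 (h = 1*(-1/3) = -1/3 ≈ -0.33333)
c(q, I) = 7 - (-1/3 + q)**2
j = 47/9 (j = 7 - (-1 + 3*(-1))**2/9 = 7 - (-1 - 3)**2/9 = 7 - 1/9*(-4)**2 = 7 - 1/9*16 = 7 - 16/9 = 47/9 ≈ 5.2222)
-37 + 107*j = -37 + 107*(47/9) = -37 + 5029/9 = 4696/9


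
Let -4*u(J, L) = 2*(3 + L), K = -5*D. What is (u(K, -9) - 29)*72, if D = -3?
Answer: -1872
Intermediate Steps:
K = 15 (K = -5*(-3) = 15)
u(J, L) = -3/2 - L/2 (u(J, L) = -(3 + L)/2 = -(6 + 2*L)/4 = -3/2 - L/2)
(u(K, -9) - 29)*72 = ((-3/2 - ½*(-9)) - 29)*72 = ((-3/2 + 9/2) - 29)*72 = (3 - 29)*72 = -26*72 = -1872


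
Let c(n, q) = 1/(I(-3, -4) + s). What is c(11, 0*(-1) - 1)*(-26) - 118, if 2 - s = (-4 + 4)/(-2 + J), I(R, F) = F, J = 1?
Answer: -105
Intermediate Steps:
s = 2 (s = 2 - (-4 + 4)/(-2 + 1) = 2 - 0/(-1) = 2 - 0*(-1) = 2 - 1*0 = 2 + 0 = 2)
c(n, q) = -½ (c(n, q) = 1/(-4 + 2) = 1/(-2) = -½)
c(11, 0*(-1) - 1)*(-26) - 118 = -½*(-26) - 118 = 13 - 118 = -105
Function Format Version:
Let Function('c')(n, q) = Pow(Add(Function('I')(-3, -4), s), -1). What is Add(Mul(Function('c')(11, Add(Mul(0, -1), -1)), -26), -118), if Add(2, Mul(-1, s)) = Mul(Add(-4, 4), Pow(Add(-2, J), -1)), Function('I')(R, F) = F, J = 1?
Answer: -105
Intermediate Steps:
s = 2 (s = Add(2, Mul(-1, Mul(Add(-4, 4), Pow(Add(-2, 1), -1)))) = Add(2, Mul(-1, Mul(0, Pow(-1, -1)))) = Add(2, Mul(-1, Mul(0, -1))) = Add(2, Mul(-1, 0)) = Add(2, 0) = 2)
Function('c')(n, q) = Rational(-1, 2) (Function('c')(n, q) = Pow(Add(-4, 2), -1) = Pow(-2, -1) = Rational(-1, 2))
Add(Mul(Function('c')(11, Add(Mul(0, -1), -1)), -26), -118) = Add(Mul(Rational(-1, 2), -26), -118) = Add(13, -118) = -105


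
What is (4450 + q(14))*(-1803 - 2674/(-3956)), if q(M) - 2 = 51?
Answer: -16053181491/1978 ≈ -8.1159e+6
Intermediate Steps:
q(M) = 53 (q(M) = 2 + 51 = 53)
(4450 + q(14))*(-1803 - 2674/(-3956)) = (4450 + 53)*(-1803 - 2674/(-3956)) = 4503*(-1803 - 2674*(-1/3956)) = 4503*(-1803 + 1337/1978) = 4503*(-3564997/1978) = -16053181491/1978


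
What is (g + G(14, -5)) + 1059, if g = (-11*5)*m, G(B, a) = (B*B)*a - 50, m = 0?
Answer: 29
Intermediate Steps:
G(B, a) = -50 + a*B**2 (G(B, a) = B**2*a - 50 = a*B**2 - 50 = -50 + a*B**2)
g = 0 (g = -11*5*0 = -55*0 = 0)
(g + G(14, -5)) + 1059 = (0 + (-50 - 5*14**2)) + 1059 = (0 + (-50 - 5*196)) + 1059 = (0 + (-50 - 980)) + 1059 = (0 - 1030) + 1059 = -1030 + 1059 = 29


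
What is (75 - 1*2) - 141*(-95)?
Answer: 13468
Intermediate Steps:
(75 - 1*2) - 141*(-95) = (75 - 2) + 13395 = 73 + 13395 = 13468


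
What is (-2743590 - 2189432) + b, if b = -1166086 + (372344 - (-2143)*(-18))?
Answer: -5765338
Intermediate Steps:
b = -832316 (b = -1166086 + (372344 - 1*38574) = -1166086 + (372344 - 38574) = -1166086 + 333770 = -832316)
(-2743590 - 2189432) + b = (-2743590 - 2189432) - 832316 = -4933022 - 832316 = -5765338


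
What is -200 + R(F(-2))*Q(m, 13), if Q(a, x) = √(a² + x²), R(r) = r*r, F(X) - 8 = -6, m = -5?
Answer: -200 + 4*√194 ≈ -144.29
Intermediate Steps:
F(X) = 2 (F(X) = 8 - 6 = 2)
R(r) = r²
-200 + R(F(-2))*Q(m, 13) = -200 + 2²*√((-5)² + 13²) = -200 + 4*√(25 + 169) = -200 + 4*√194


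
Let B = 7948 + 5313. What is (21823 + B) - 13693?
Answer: 21391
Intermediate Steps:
B = 13261
(21823 + B) - 13693 = (21823 + 13261) - 13693 = 35084 - 13693 = 21391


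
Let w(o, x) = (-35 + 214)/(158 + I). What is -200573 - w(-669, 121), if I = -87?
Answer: -14240862/71 ≈ -2.0058e+5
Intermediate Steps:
w(o, x) = 179/71 (w(o, x) = (-35 + 214)/(158 - 87) = 179/71)
-200573 - w(-669, 121) = -200573 - 1*179/71 = -200573 - 179/71 = -14240862/71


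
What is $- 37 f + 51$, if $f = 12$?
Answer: $-393$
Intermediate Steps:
$- 37 f + 51 = \left(-37\right) 12 + 51 = -444 + 51 = -393$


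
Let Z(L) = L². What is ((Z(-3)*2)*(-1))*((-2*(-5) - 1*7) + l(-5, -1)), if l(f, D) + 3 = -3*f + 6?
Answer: -378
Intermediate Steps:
l(f, D) = 3 - 3*f (l(f, D) = -3 + (-3*f + 6) = -3 + (6 - 3*f) = 3 - 3*f)
((Z(-3)*2)*(-1))*((-2*(-5) - 1*7) + l(-5, -1)) = (((-3)²*2)*(-1))*((-2*(-5) - 1*7) + (3 - 3*(-5))) = ((9*2)*(-1))*((10 - 7) + (3 + 15)) = (18*(-1))*(3 + 18) = -18*21 = -378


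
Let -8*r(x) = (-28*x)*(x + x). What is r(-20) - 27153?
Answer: -24353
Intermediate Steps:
r(x) = 7*x² (r(x) = -(-28*x)*(x + x)/8 = -(-28*x)*2*x/8 = -(-7)*x² = 7*x²)
r(-20) - 27153 = 7*(-20)² - 27153 = 7*400 - 27153 = 2800 - 27153 = -24353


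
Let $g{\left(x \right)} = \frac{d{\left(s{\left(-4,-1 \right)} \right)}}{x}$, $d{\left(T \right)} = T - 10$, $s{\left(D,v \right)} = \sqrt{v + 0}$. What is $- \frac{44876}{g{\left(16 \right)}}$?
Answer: $\frac{7180160}{101} + \frac{718016 i}{101} \approx 71091.0 + 7109.1 i$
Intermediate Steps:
$s{\left(D,v \right)} = \sqrt{v}$
$d{\left(T \right)} = -10 + T$ ($d{\left(T \right)} = T - 10 = -10 + T$)
$g{\left(x \right)} = \frac{-10 + i}{x}$ ($g{\left(x \right)} = \frac{-10 + \sqrt{-1}}{x} = \frac{-10 + i}{x}$)
$- \frac{44876}{g{\left(16 \right)}} = - \frac{44876}{\frac{1}{16} \left(-10 + i\right)} = - \frac{44876}{- \frac{5}{8} + \frac{i}{16}} = - 44876 \frac{256 \left(- \frac{5}{8} - \frac{i}{16}\right)}{101} = - \frac{11488256 \left(- \frac{5}{8} - \frac{i}{16}\right)}{101}$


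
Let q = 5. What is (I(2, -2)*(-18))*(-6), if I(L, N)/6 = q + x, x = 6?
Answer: 7128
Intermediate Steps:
I(L, N) = 66 (I(L, N) = 6*(5 + 6) = 6*11 = 66)
(I(2, -2)*(-18))*(-6) = (66*(-18))*(-6) = -1188*(-6) = 7128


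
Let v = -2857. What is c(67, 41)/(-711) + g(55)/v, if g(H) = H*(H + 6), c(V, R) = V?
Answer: -2576824/2031327 ≈ -1.2685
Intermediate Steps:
g(H) = H*(6 + H)
c(67, 41)/(-711) + g(55)/v = 67/(-711) + (55*(6 + 55))/(-2857) = 67*(-1/711) + (55*61)*(-1/2857) = -67/711 + 3355*(-1/2857) = -67/711 - 3355/2857 = -2576824/2031327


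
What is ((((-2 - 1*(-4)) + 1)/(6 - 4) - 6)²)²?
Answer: 6561/16 ≈ 410.06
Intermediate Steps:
((((-2 - 1*(-4)) + 1)/(6 - 4) - 6)²)² = ((((-2 + 4) + 1)/2 - 6)²)² = (((2 + 1)*(½) - 6)²)² = ((3*(½) - 6)²)² = ((3/2 - 6)²)² = ((-9/2)²)² = (81/4)² = 6561/16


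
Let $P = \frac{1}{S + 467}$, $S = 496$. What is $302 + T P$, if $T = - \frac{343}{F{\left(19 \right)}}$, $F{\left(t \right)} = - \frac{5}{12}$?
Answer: $\frac{486082}{1605} \approx 302.85$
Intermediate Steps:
$F{\left(t \right)} = - \frac{5}{12}$ ($F{\left(t \right)} = \left(-5\right) \frac{1}{12} = - \frac{5}{12}$)
$T = \frac{4116}{5}$ ($T = - \frac{343}{- \frac{5}{12}} = \left(-343\right) \left(- \frac{12}{5}\right) = \frac{4116}{5} \approx 823.2$)
$P = \frac{1}{963}$ ($P = \frac{1}{496 + 467} = \frac{1}{963} \approx 0.0010384$)
$302 + T P = 302 + \frac{4116}{5} \cdot \frac{1}{963} = 302 + \frac{1372}{1605} = \frac{486082}{1605}$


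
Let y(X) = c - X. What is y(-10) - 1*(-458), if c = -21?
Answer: 447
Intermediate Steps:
y(X) = -21 - X
y(-10) - 1*(-458) = (-21 - 1*(-10)) - 1*(-458) = (-21 + 10) + 458 = -11 + 458 = 447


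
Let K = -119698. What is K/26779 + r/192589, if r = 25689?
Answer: -22364592391/5157340831 ≈ -4.3365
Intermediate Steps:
K/26779 + r/192589 = -119698/26779 + 25689/192589 = -22364592391/5157340831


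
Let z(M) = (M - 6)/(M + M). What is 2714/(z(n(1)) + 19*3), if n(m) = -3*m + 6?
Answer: 5428/113 ≈ 48.035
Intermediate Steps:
n(m) = 6 - 3*m
z(M) = (-6 + M)/(2*M) (z(M) = (-6 + M)/((2*M)) = (-6 + M)*(1/(2*M)) = (-6 + M)/(2*M))
2714/(z(n(1)) + 19*3) = 2714/((-6 + (6 - 3*1))/(2*(6 - 3*1)) + 19*3) = 2714/((-6 + (6 - 3))/(2*(6 - 3)) + 57) = 2714/((½)*(-6 + 3)/3 + 57) = 2714/((½)*(⅓)*(-3) + 57) = 2714/(-½ + 57) = 2714/(113/2) = 2714*(2/113) = 5428/113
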